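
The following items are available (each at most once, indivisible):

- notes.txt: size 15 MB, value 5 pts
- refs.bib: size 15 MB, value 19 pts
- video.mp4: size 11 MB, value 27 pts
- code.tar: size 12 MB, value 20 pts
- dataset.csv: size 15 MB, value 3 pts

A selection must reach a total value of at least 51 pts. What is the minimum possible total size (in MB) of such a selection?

38

Subsets with value ≥ 51, sorted by total size:
- refs.bib+video.mp4+code.tar: size 38, value 66
- notes.txt+video.mp4+code.tar: size 38, value 52
- notes.txt+refs.bib+video.mp4: size 41, value 51
Minimum size: 38 MB.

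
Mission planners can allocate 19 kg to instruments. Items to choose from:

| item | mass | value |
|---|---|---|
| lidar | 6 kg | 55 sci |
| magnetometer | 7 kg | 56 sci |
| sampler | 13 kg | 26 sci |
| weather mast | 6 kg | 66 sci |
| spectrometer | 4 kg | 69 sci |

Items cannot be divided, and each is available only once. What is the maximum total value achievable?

Check high-value combinations within 19 kg:
- magnetometer+weather mast+spectrometer: mass 7+6+4=17, value 56+66+69=191
- lidar+weather mast+spectrometer: mass 6+6+4=16, value 55+66+69=190
- lidar+magnetometer+spectrometer: mass 6+7+4=17, value 55+56+69=180
- lidar+magnetometer+weather mast: mass 6+7+6=19, value 55+56+66=177
- weather mast+spectrometer: mass 6+4=10, value 66+69=135
Best: 191 sci.

191 sci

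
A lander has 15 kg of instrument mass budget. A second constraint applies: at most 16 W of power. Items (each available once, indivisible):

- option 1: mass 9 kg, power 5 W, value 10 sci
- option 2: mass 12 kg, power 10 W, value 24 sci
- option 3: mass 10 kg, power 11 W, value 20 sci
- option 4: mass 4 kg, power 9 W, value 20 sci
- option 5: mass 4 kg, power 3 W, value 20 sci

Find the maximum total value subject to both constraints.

40 sci

Feasible sets respecting both limits:
- option 3+option 5: mass 14, power 14, value 40
- option 4+option 5: mass 8, power 12, value 40
- option 1+option 4: mass 13, power 14, value 30
- option 1+option 5: mass 13, power 8, value 30
Best: 40 sci.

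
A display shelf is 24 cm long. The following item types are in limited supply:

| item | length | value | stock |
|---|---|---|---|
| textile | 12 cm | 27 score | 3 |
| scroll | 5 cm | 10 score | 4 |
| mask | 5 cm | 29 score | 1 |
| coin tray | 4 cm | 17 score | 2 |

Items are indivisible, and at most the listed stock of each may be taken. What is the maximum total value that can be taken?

Top feasible selections:
- 2×scroll + 1×mask + 2×coin tray: length 23, value 83
- 3×scroll + 1×mask + 1×coin tray: length 24, value 76
- 1×scroll + 1×mask + 2×coin tray: length 18, value 73
- 1×textile + 1×mask + 1×coin tray: length 21, value 73
Best: 83 score.

83 score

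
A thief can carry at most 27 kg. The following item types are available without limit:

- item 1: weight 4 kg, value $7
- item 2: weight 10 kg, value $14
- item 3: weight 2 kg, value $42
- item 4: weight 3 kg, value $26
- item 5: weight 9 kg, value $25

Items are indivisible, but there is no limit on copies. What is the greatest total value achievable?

Best value-per-unit is item 3 at 42/2, and filling with it alone uses weight 13×2=26. No mix of the others beats 13×42 = 546.

$546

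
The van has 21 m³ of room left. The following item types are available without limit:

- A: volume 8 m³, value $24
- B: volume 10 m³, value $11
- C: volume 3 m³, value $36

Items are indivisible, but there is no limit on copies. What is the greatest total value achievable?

$252

Best value-per-unit is C at 36/3, and filling with it alone uses volume 7×3=21. No mix of the others beats 7×36 = 252.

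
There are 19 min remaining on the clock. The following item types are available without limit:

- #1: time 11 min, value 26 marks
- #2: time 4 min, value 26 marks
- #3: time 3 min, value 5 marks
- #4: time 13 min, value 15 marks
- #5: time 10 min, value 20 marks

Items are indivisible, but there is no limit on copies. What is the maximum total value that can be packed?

109 marks

Best value-per-unit is #2 at 26/4; filling with it alone gives 4×26 = 104.
Optimal mix: 4×#2 + 1×#3 → time 19, value 109.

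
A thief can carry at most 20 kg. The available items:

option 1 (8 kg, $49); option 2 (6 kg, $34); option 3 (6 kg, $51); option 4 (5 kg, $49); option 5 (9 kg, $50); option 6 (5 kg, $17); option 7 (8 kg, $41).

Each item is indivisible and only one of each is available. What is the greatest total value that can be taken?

$150

Check high-value combinations within 20 kg:
- option 3+option 4+option 5: weight 6+5+9=20, value 51+49+50=150
- option 1+option 3+option 4: weight 8+6+5=19, value 49+51+49=149
- option 3+option 4+option 7: weight 6+5+8=19, value 51+49+41=141
Best: $150.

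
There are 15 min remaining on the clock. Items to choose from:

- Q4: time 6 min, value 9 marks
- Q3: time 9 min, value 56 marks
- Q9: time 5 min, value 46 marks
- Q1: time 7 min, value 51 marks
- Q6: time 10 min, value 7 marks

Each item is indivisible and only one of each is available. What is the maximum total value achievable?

102 marks

Check high-value combinations within 15 min:
- Q3+Q9: time 9+5=14, value 56+46=102
- Q9+Q1: time 5+7=12, value 46+51=97
- Q4+Q3: time 6+9=15, value 9+56=65
- Q4+Q1: time 6+7=13, value 9+51=60
- Q3: time 9, value 56
Best: 102 marks.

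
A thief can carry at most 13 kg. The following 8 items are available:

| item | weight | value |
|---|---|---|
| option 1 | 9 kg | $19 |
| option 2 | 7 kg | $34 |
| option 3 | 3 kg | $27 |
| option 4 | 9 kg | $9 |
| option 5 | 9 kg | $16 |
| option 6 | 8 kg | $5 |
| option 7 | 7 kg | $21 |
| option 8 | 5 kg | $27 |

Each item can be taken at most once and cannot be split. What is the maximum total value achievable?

$61

This is a 0/1 knapsack; check combinations near the capacity.
- option 2+option 3: weight 7+3=10, value 34+27=61
- option 2+option 8: weight 7+5=12, value 34+27=61
- option 3+option 8: weight 3+5=8, value 27+27=54
- option 3+option 7: weight 3+7=10, value 27+21=48
Best: $61.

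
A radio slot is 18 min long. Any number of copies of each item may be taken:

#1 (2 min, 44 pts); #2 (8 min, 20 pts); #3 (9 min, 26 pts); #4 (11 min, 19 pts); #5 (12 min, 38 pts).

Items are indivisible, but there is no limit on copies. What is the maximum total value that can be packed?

Best value-per-unit is #1 at 44/2, and filling with it alone uses duration 9×2=18. No mix of the others beats 9×44 = 396.

396 pts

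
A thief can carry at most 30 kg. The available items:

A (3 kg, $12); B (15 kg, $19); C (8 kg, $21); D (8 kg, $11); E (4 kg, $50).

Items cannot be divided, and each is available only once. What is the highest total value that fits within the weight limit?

$102

Check high-value combinations within 30 kg:
- A+B+C+E: weight 3+15+8+4=30, value 12+19+21+50=102
- A+C+D+E: weight 3+8+8+4=23, value 12+21+11+50=94
- A+B+D+E: weight 3+15+8+4=30, value 12+19+11+50=92
Best: $102.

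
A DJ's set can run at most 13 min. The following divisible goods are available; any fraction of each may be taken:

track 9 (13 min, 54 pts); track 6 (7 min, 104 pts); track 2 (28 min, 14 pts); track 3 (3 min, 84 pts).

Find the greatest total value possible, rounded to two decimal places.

200.46

Take in order of value per unit:
- track 3 (84/3 per unit): all 3 → value 84, running total 84.00
- track 6 (104/7 per unit): all 7 → value 104, running total 188.00
- track 9 (54/13 per unit): 3 of 13 → value 3×54/13 = 12.4615, running total 200.46
Total 200.46.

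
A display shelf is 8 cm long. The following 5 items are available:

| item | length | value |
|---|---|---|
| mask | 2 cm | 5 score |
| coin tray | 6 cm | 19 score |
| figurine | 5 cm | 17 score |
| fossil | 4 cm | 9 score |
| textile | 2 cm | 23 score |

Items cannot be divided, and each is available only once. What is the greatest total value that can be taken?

42 score

Check high-value combinations within 8 cm:
- coin tray+textile: length 6+2=8, value 19+23=42
- figurine+textile: length 5+2=7, value 17+23=40
- mask+fossil+textile: length 2+4+2=8, value 5+9+23=37
- fossil+textile: length 4+2=6, value 9+23=32
Best: 42 score.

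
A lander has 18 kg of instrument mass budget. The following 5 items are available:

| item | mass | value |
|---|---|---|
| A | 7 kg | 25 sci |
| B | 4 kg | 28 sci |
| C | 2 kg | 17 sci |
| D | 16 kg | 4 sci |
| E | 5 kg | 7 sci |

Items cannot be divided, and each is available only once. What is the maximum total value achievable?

This is a 0/1 knapsack; check combinations near the capacity.
- A+B+C+E: mass 7+4+2+5=18, value 25+28+17+7=77
- A+B+C: mass 7+4+2=13, value 25+28+17=70
- A+B+E: mass 7+4+5=16, value 25+28+7=60
- A+B: mass 7+4=11, value 25+28=53
Best: 77 sci.

77 sci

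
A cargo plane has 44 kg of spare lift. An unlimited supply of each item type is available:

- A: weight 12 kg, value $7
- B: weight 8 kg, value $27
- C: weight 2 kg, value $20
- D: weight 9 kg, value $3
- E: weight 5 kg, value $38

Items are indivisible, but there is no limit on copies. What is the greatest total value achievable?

Best value-per-unit is C at 20/2, and filling with it alone uses weight 22×2=44. No mix of the others beats 22×20 = 440.

$440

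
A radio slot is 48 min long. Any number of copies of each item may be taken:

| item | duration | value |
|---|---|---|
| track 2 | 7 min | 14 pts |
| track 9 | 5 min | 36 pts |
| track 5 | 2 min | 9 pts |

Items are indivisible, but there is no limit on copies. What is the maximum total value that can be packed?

Best value-per-unit is track 9 at 36/5; filling with it alone gives 9×36 = 324.
Optimal mix: 9×track 9 + 1×track 5 → duration 47, value 333.

333 pts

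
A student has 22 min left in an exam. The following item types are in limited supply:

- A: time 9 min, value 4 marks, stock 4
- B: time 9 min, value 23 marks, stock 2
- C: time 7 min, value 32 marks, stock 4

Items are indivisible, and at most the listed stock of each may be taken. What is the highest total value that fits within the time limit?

Top feasible selections:
- 3×C: time 21, value 96
- 2×C: time 14, value 64
Best: 96 marks.

96 marks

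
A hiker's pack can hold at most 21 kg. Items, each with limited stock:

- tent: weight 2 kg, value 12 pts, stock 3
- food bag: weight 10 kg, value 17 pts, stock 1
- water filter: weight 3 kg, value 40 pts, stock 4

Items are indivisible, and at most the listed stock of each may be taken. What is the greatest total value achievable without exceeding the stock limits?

Top feasible selections:
- 3×tent + 4×water filter: weight 18, value 196
- 2×tent + 4×water filter: weight 16, value 184
- 1×tent + 4×water filter: weight 14, value 172
- 4×water filter: weight 12, value 160
Best: 196 pts.

196 pts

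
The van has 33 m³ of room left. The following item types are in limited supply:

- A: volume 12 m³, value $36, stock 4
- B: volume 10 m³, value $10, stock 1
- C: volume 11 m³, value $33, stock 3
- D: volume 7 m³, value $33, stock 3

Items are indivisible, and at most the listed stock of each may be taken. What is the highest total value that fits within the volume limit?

Top feasible selections:
- 1×A + 3×D: volume 33, value 135
- 1×C + 3×D: volume 32, value 132
- 1×B + 3×D: volume 31, value 109
Best: $135.

$135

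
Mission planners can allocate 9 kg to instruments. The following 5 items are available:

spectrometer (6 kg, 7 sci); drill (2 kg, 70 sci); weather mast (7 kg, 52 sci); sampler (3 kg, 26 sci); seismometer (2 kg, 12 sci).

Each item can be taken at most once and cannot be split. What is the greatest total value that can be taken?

Check high-value combinations within 9 kg:
- drill+weather mast: mass 2+7=9, value 70+52=122
- drill+sampler+seismometer: mass 2+3+2=7, value 70+26+12=108
- drill+sampler: mass 2+3=5, value 70+26=96
Best: 122 sci.

122 sci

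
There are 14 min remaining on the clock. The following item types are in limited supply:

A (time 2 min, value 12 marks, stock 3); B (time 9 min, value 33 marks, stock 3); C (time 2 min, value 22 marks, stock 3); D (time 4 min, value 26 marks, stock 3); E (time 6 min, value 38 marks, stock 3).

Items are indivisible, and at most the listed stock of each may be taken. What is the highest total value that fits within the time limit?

Top feasible selections:
- 3×C + 2×D: time 14, value 118
- 1×A + 3×C + 1×E: time 14, value 116
Best: 118 marks.

118 marks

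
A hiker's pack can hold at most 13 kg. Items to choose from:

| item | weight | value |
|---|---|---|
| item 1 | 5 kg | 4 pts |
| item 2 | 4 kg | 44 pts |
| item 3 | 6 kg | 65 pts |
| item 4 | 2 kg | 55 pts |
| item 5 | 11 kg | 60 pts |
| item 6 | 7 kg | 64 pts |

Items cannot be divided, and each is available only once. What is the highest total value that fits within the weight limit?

164 pts

Check high-value combinations within 13 kg:
- item 2+item 3+item 4: weight 4+6+2=12, value 44+65+55=164
- item 2+item 4+item 6: weight 4+2+7=13, value 44+55+64=163
- item 3+item 6: weight 6+7=13, value 65+64=129
- item 1+item 3+item 4: weight 5+6+2=13, value 4+65+55=124
Best: 164 pts.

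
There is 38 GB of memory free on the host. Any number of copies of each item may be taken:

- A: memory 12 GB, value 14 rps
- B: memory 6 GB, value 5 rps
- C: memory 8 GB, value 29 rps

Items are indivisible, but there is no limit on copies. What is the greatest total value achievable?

Best value-per-unit is C at 29/8; filling with it alone gives 4×29 = 116.
Optimal mix: 1×B + 4×C → memory 38, value 121.

121 rps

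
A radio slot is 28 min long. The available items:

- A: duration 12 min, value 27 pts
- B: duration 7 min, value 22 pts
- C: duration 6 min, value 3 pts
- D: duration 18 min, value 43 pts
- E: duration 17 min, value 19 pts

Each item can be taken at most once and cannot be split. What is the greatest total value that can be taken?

65 pts

Check high-value combinations within 28 min:
- B+D: duration 7+18=25, value 22+43=65
- A+B+C: duration 12+7+6=25, value 27+22+3=52
- A+B: duration 12+7=19, value 27+22=49
- C+D: duration 6+18=24, value 3+43=46
- D: duration 18, value 43
Best: 65 pts.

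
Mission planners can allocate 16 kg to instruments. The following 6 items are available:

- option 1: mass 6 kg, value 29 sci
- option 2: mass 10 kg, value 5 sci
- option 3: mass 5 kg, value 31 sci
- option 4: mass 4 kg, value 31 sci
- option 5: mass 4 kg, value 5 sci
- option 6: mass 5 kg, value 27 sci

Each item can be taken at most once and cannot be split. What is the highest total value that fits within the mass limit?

91 sci

This is a 0/1 knapsack; check combinations near the capacity.
- option 1+option 3+option 4: mass 6+5+4=15, value 29+31+31=91
- option 3+option 4+option 6: mass 5+4+5=14, value 31+31+27=89
- option 1+option 4+option 6: mass 6+4+5=15, value 29+31+27=87
- option 1+option 3+option 6: mass 6+5+5=16, value 29+31+27=87
Best: 91 sci.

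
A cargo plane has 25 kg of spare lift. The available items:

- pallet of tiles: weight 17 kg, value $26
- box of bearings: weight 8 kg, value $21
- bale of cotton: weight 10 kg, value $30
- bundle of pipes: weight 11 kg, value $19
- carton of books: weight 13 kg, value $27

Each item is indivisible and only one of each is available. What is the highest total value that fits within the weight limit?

This is a 0/1 knapsack; check combinations near the capacity.
- bale of cotton+carton of books: weight 10+13=23, value 30+27=57
- box of bearings+bale of cotton: weight 8+10=18, value 21+30=51
- bale of cotton+bundle of pipes: weight 10+11=21, value 30+19=49
Best: $57.

$57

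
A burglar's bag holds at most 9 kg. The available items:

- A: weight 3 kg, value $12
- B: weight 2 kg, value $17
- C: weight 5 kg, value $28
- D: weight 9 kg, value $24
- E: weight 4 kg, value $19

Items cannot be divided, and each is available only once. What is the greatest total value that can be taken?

$48

Check high-value combinations within 9 kg:
- A+B+E: weight 3+2+4=9, value 12+17+19=48
- C+E: weight 5+4=9, value 28+19=47
- B+C: weight 2+5=7, value 17+28=45
- A+C: weight 3+5=8, value 12+28=40
- B+E: weight 2+4=6, value 17+19=36
Best: $48.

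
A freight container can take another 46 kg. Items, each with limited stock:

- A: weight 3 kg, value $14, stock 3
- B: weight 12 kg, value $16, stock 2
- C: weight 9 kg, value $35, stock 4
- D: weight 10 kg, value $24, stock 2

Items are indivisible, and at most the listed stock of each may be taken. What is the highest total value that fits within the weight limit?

Best selections within weight 46 and stock limits:
- 3×A + 4×C: weight 45, value 182
- 3×A + 3×C + 1×D: weight 46, value 171
- 2×A + 4×C: weight 42, value 168
- 4×C + 1×D: weight 46, value 164
Best: $182.

$182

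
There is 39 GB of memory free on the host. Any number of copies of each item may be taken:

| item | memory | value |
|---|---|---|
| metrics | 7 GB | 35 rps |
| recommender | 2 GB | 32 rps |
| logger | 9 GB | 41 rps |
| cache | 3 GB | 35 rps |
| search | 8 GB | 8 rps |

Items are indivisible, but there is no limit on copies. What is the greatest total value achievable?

611 rps

Best value-per-unit is recommender at 32/2; filling with it alone gives 19×32 = 608.
Optimal mix: 18×recommender + 1×cache → memory 39, value 611.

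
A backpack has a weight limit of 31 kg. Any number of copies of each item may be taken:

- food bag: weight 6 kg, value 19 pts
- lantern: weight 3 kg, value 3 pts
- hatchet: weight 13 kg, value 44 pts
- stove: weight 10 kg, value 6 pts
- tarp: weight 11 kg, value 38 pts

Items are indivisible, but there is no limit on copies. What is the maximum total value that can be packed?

101 pts

Best value-per-unit is tarp at 38/11; filling with it alone gives 2×38 = 76.
Optimal mix: 3×food bag + 1×hatchet → weight 31, value 101.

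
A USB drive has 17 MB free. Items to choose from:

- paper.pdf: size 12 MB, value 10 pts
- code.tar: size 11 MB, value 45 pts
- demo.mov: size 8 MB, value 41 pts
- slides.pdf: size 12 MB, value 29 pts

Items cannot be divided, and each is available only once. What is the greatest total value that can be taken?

Check high-value combinations within 17 MB:
- code.tar: size 11, value 45
- demo.mov: size 8, value 41
- slides.pdf: size 12, value 29
Best: 45 pts.

45 pts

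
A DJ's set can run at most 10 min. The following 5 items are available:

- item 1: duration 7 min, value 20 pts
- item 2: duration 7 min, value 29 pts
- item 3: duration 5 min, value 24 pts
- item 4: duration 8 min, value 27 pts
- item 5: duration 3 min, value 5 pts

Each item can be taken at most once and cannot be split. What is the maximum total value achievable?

Check high-value combinations within 10 min:
- item 2+item 5: duration 7+3=10, value 29+5=34
- item 2: duration 7, value 29
- item 3+item 5: duration 5+3=8, value 24+5=29
- item 4: duration 8, value 27
Best: 34 pts.

34 pts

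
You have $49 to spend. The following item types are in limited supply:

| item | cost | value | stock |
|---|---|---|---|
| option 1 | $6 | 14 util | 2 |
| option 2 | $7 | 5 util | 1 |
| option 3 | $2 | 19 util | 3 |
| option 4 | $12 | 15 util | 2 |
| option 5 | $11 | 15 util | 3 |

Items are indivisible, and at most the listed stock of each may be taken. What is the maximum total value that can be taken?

Best selections within cost 49 and stock limits:
- 2×option 1 + 1×option 2 + 3×option 3 + 2×option 5: cost 47, value 120
- 2×option 1 + 1×option 2 + 3×option 3 + 1×option 4 + 1×option 5: cost 48, value 120
Best: 120 util.

120 util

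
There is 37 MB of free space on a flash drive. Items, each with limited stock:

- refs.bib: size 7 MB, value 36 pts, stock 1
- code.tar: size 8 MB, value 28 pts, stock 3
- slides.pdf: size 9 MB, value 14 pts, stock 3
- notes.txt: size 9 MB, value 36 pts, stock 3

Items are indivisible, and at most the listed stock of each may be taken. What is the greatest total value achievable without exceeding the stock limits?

Top feasible selections:
- 1×refs.bib + 3×notes.txt: size 34, value 144
- 1×refs.bib + 1×code.tar + 2×notes.txt: size 33, value 136
- 1×code.tar + 3×notes.txt: size 35, value 136
Best: 144 pts.

144 pts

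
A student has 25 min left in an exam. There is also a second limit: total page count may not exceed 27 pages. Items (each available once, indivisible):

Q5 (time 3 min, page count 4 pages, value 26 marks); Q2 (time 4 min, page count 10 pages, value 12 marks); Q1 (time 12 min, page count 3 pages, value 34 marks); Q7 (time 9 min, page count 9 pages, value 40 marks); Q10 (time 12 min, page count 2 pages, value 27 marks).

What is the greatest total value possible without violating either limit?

100 marks

Feasible sets respecting both limits:
- Q5+Q1+Q7: time 24, page count 16, value 100
- Q5+Q7+Q10: time 24, page count 15, value 93
- Q2+Q1+Q7: time 25, page count 22, value 86
- Q2+Q7+Q10: time 25, page count 21, value 79
Best: 100 marks.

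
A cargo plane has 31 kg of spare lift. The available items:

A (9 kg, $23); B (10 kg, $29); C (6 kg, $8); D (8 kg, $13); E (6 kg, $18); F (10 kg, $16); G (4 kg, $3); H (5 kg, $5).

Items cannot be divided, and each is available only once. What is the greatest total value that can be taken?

Check high-value combinations within 31 kg:
- A+B+C+E: weight 9+10+6+6=31, value 23+29+8+18=78
- A+B+E+H: weight 9+10+6+5=30, value 23+29+18+5=75
- A+B+E+G: weight 9+10+6+4=29, value 23+29+18+3=73
- A+B+E: weight 9+10+6=25, value 23+29+18=70
- A+B+F: weight 9+10+10=29, value 23+29+16=68
Best: $78.

$78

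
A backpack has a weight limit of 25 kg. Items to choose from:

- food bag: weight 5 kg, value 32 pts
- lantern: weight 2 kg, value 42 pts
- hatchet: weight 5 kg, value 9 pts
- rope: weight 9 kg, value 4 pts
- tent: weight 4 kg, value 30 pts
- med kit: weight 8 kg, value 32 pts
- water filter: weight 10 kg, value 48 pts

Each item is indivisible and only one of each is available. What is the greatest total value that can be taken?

154 pts

This is a 0/1 knapsack; check combinations near the capacity.
- food bag+lantern+med kit+water filter: weight 5+2+8+10=25, value 32+42+32+48=154
- food bag+lantern+tent+water filter: weight 5+2+4+10=21, value 32+42+30+48=152
- lantern+tent+med kit+water filter: weight 2+4+8+10=24, value 42+30+32+48=152
- food bag+lantern+hatchet+tent+med kit: weight 5+2+5+4+8=24, value 32+42+9+30+32=145
- food bag+lantern+tent+med kit: weight 5+2+4+8=19, value 32+42+30+32=136
Best: 154 pts.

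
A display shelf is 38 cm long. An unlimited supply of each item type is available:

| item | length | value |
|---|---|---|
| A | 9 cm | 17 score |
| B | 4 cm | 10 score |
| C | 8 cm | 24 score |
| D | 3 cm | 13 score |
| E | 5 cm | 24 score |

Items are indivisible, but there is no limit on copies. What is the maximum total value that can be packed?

181 score

Best value-per-unit is E at 24/5; filling with it alone gives 7×24 = 168.
Optimal mix: 1×D + 7×E → length 38, value 181.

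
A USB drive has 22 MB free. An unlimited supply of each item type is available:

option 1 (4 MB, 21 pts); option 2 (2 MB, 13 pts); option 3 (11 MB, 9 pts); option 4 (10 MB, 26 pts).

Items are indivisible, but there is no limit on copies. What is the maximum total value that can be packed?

Best value-per-unit is option 2 at 13/2, and filling with it alone uses size 11×2=22. No mix of the others beats 11×13 = 143.

143 pts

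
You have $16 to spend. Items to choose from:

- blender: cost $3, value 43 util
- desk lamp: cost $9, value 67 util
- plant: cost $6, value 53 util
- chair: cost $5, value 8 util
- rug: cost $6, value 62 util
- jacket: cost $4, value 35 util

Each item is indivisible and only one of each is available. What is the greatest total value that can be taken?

158 util

Check high-value combinations within $16:
- blender+plant+rug: cost 3+6+6=15, value 43+53+62=158
- plant+rug+jacket: cost 6+6+4=16, value 53+62+35=150
- blender+desk lamp+jacket: cost 3+9+4=16, value 43+67+35=145
Best: 158 util.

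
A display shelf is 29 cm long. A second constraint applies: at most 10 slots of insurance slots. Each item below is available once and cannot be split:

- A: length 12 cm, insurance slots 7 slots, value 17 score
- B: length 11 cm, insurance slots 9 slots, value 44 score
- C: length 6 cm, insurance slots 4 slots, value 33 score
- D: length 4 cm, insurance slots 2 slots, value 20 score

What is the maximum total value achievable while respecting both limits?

53 score

Feasible sets respecting both limits:
- C+D: length 10, insurance slots 6, value 53
- B: length 11, insurance slots 9, value 44
- A+D: length 16, insurance slots 9, value 37
- C: length 6, insurance slots 4, value 33
Best: 53 score.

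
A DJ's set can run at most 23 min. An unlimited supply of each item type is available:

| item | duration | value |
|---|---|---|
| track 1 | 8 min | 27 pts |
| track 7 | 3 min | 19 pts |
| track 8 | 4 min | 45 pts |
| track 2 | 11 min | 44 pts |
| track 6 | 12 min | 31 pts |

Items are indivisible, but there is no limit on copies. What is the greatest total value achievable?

244 pts

Best value-per-unit is track 8 at 45/4; filling with it alone gives 5×45 = 225.
Optimal mix: 1×track 7 + 5×track 8 → duration 23, value 244.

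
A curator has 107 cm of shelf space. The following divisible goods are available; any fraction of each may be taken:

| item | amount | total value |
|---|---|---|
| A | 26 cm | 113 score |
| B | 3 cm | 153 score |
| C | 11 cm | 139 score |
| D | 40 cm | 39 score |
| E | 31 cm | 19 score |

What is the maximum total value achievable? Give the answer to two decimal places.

460.55

Take in order of value per unit:
- B (153/3 per unit): all 3 → value 153, running total 153.00
- C (139/11 per unit): all 11 → value 139, running total 292.00
- A (113/26 per unit): all 26 → value 113, running total 405.00
- D (39/40 per unit): all 40 → value 39, running total 444.00
- E (19/31 per unit): 27 of 31 → value 27×19/31 = 16.5484, running total 460.55
Total 460.55.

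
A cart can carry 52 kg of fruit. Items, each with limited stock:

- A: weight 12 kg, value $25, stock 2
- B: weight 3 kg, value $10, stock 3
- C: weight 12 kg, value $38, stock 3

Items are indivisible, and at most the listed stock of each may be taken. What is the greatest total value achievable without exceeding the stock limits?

Best selections within weight 52 and stock limits:
- 1×A + 1×B + 3×C: weight 51, value 149
- 3×B + 3×C: weight 45, value 144
Best: $149.

$149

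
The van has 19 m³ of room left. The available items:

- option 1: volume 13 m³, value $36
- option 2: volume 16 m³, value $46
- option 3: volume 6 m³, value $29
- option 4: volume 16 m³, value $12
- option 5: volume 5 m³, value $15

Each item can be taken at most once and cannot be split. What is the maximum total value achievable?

Check high-value combinations within 19 m³:
- option 1+option 3: volume 13+6=19, value 36+29=65
- option 1+option 5: volume 13+5=18, value 36+15=51
- option 2: volume 16, value 46
- option 3+option 5: volume 6+5=11, value 29+15=44
- option 1: volume 13, value 36
Best: $65.

$65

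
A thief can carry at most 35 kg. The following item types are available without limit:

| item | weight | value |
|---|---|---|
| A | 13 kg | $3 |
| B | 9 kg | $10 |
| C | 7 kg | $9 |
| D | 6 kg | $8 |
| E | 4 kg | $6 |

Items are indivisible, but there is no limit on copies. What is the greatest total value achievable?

Best value-per-unit is E at 6/4; filling with it alone gives 8×6 = 48.
Optimal mix: 1×C + 7×E → weight 35, value 51.

$51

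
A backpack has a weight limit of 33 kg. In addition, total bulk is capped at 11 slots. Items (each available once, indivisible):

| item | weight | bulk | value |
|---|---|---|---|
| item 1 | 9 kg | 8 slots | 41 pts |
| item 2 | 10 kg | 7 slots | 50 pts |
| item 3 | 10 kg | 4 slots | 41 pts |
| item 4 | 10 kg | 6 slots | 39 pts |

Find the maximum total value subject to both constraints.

91 pts

Feasible sets respecting both limits:
- item 2+item 3: weight 20, bulk 11, value 91
- item 3+item 4: weight 20, bulk 10, value 80
- item 2: weight 10, bulk 7, value 50
- item 1: weight 9, bulk 8, value 41
Best: 91 pts.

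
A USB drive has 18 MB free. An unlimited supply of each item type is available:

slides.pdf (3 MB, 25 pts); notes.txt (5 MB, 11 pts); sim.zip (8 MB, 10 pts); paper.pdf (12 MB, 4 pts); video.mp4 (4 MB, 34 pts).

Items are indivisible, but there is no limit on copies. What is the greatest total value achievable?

Best value-per-unit is video.mp4 at 34/4; filling with it alone gives 4×34 = 136.
Optimal mix: 2×slides.pdf + 3×video.mp4 → size 18, value 152.

152 pts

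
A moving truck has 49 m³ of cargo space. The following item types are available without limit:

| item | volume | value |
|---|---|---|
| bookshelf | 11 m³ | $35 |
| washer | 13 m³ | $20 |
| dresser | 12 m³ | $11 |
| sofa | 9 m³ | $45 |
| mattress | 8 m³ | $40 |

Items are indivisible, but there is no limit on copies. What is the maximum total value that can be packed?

Best value-per-unit is sofa at 45/9; filling with it alone gives 5×45 = 225.
Optimal mix: 1×sofa + 5×mattress → volume 49, value 245.

$245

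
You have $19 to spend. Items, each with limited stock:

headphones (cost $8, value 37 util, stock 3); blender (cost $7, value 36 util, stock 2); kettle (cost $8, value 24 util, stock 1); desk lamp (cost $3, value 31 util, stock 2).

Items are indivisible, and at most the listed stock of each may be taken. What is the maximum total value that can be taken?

Top feasible selections:
- 2×headphones + 1×desk lamp: cost 19, value 105
- 1×headphones + 1×blender + 1×desk lamp: cost 18, value 104
- 2×blender + 1×desk lamp: cost 17, value 103
- 1×headphones + 2×desk lamp: cost 14, value 99
Best: 105 util.

105 util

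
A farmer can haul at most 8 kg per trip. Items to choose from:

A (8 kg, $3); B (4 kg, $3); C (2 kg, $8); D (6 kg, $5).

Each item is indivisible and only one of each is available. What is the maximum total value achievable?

$13

This is a 0/1 knapsack; check combinations near the capacity.
- C+D: weight 2+6=8, value 8+5=13
- B+C: weight 4+2=6, value 3+8=11
- C: weight 2, value 8
- D: weight 6, value 5
Best: $13.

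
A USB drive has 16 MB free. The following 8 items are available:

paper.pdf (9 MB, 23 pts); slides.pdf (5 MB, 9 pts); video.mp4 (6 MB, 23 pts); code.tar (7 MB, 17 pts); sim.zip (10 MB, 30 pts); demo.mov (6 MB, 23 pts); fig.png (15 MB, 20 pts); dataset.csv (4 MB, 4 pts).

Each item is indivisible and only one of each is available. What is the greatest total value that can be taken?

Check high-value combinations within 16 MB:
- video.mp4+sim.zip: size 6+10=16, value 23+30=53
- sim.zip+demo.mov: size 10+6=16, value 30+23=53
- video.mp4+demo.mov+dataset.csv: size 6+6+4=16, value 23+23+4=50
Best: 53 pts.

53 pts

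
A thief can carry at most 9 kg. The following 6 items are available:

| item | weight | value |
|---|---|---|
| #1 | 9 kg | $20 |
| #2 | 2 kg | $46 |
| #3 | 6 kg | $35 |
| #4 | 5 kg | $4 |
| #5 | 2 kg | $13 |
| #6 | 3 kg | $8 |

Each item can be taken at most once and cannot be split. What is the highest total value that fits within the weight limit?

$81

Check high-value combinations within 9 kg:
- #2+#3: weight 2+6=8, value 46+35=81
- #2+#5+#6: weight 2+2+3=7, value 46+13+8=67
- #2+#4+#5: weight 2+5+2=9, value 46+4+13=63
Best: $81.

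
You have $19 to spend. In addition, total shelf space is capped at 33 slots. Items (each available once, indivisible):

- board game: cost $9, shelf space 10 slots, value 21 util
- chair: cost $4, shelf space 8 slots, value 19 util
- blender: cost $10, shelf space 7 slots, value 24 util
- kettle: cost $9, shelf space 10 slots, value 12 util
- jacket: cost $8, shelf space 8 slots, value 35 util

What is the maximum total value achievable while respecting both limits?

59 util

Feasible sets respecting both limits:
- blender+jacket: cost 18, shelf space 15, value 59
- board game+jacket: cost 17, shelf space 18, value 56
- chair+jacket: cost 12, shelf space 16, value 54
Best: 59 util.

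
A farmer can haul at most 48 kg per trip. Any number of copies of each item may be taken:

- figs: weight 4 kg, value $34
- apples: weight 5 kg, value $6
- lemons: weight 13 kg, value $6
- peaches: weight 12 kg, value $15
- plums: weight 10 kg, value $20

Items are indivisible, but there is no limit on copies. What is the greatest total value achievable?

$408

Best value-per-unit is figs at 34/4, and filling with it alone uses weight 12×4=48. No mix of the others beats 12×34 = 408.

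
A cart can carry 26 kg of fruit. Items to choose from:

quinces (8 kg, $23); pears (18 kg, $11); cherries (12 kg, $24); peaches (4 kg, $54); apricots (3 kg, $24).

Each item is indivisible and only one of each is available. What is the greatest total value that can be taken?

This is a 0/1 knapsack; check combinations near the capacity.
- cherries+peaches+apricots: weight 12+4+3=19, value 24+54+24=102
- quinces+peaches+apricots: weight 8+4+3=15, value 23+54+24=101
- quinces+cherries+peaches: weight 8+12+4=24, value 23+24+54=101
Best: $102.

$102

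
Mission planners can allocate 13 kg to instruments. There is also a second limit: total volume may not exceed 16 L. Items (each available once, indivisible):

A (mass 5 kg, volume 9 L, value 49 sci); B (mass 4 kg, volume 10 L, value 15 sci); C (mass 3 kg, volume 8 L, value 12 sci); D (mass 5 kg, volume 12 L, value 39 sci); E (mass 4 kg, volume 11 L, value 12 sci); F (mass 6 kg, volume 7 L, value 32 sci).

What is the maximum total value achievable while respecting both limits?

81 sci

Feasible sets respecting both limits:
- A+F: mass 11, volume 16, value 81
- A: mass 5, volume 9, value 49
- C+F: mass 9, volume 15, value 44
- D: mass 5, volume 12, value 39
Best: 81 sci.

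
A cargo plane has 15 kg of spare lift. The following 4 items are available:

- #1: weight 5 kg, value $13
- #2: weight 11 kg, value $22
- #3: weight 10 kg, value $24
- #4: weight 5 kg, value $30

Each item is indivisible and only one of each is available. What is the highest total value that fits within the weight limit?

$54

This is a 0/1 knapsack; check combinations near the capacity.
- #3+#4: weight 10+5=15, value 24+30=54
- #1+#4: weight 5+5=10, value 13+30=43
- #1+#3: weight 5+10=15, value 13+24=37
- #4: weight 5, value 30
Best: $54.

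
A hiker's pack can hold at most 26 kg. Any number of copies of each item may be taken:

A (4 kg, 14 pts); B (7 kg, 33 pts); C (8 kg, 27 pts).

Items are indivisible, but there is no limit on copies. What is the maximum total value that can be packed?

Best value-per-unit is B at 33/7; filling with it alone gives 3×33 = 99.
Optimal mix: 1×A + 3×B → weight 25, value 113.

113 pts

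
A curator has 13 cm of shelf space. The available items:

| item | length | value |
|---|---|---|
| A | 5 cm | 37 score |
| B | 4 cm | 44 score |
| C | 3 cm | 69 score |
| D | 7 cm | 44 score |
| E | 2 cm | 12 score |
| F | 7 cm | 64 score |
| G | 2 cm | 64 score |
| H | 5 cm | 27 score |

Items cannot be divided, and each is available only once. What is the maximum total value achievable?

197 score

This is a 0/1 knapsack; check combinations near the capacity.
- C+F+G: length 3+7+2=12, value 69+64+64=197
- B+C+E+G: length 4+3+2+2=11, value 44+69+12+64=189
- A+C+E+G: length 5+3+2+2=12, value 37+69+12+64=182
- B+C+G: length 4+3+2=9, value 44+69+64=177
- C+D+G: length 3+7+2=12, value 69+44+64=177
Best: 197 score.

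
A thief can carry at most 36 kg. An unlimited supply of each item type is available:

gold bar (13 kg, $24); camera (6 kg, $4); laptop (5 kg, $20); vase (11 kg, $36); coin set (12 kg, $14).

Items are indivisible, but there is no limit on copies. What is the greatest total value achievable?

$140

Best value-per-unit is laptop at 20/5, and filling with it alone uses weight 7×5=35. No mix of the others beats 7×20 = 140.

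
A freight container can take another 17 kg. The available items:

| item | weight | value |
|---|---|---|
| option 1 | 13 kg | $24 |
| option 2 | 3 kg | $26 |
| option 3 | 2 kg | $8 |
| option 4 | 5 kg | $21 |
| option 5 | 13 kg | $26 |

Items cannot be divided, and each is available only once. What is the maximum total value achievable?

$55

Check high-value combinations within 17 kg:
- option 2+option 3+option 4: weight 3+2+5=10, value 26+8+21=55
- option 2+option 5: weight 3+13=16, value 26+26=52
- option 1+option 2: weight 13+3=16, value 24+26=50
- option 2+option 4: weight 3+5=8, value 26+21=47
Best: $55.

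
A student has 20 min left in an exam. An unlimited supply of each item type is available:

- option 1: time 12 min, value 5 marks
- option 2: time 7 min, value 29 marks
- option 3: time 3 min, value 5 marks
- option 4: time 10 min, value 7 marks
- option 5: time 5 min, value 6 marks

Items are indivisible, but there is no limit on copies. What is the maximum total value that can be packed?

Best value-per-unit is option 2 at 29/7; filling with it alone gives 2×29 = 58.
Optimal mix: 2×option 2 + 2×option 3 → time 20, value 68.

68 marks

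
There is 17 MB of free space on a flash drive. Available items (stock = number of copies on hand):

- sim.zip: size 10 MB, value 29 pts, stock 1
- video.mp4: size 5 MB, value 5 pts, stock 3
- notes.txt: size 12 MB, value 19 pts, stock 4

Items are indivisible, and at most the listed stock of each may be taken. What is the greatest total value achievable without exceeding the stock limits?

34 pts

Best selections within size 17 and stock limits:
- 1×sim.zip + 1×video.mp4: size 15, value 34
- 1×sim.zip: size 10, value 29
- 1×video.mp4 + 1×notes.txt: size 17, value 24
- 1×notes.txt: size 12, value 19
Best: 34 pts.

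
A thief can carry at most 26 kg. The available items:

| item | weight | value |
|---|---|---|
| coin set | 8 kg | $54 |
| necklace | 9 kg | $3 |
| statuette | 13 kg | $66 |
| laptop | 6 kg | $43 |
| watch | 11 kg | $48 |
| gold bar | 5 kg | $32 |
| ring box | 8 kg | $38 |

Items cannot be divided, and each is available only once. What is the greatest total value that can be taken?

Check high-value combinations within 26 kg:
- coin set+statuette+gold bar: weight 8+13+5=26, value 54+66+32=152
- coin set+laptop+watch: weight 8+6+11=25, value 54+43+48=145
- statuette+laptop+gold bar: weight 13+6+5=24, value 66+43+32=141
- statuette+gold bar+ring box: weight 13+5+8=26, value 66+32+38=136
Best: $152.

$152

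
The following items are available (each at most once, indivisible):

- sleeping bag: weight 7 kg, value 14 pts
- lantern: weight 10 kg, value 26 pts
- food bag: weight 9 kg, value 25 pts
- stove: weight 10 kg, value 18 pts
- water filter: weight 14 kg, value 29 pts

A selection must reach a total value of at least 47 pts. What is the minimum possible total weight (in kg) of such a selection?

19

Subsets with value ≥ 47, sorted by total weight:
- lantern+food bag: weight 19, value 51
- food bag+water filter: weight 23, value 54
Minimum weight: 19 kg.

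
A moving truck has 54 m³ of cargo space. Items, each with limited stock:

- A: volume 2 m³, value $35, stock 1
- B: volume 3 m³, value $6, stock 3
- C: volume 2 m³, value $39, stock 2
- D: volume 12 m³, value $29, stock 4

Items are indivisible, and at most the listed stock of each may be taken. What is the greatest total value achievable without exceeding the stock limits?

Best selections within volume 54 and stock limits:
- 1×A + 2×C + 4×D: volume 54, value 229
- 1×A + 3×B + 2×C + 3×D: volume 51, value 218
- 1×A + 2×B + 2×C + 3×D: volume 48, value 212
Best: $229.

$229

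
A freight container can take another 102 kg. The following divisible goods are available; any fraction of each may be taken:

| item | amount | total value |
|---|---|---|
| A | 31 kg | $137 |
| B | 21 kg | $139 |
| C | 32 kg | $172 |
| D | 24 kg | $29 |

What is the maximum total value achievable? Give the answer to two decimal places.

469.75

Take in order of value per unit:
- B (139/21 per unit): all 21 → value 139, running total 139.00
- C (172/32 per unit): all 32 → value 172, running total 311.00
- A (137/31 per unit): all 31 → value 137, running total 448.00
- D (29/24 per unit): 18 of 24 → value 18×29/24 = 21.7500, running total 469.75
Total 469.75.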